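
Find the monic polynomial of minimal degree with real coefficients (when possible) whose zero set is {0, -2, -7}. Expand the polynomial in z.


The polynomial is p(z) = ∏_{α ∈ S} (z − α), where S = {0, -2, -7}.
Expanding the product yields: p(z) = z^3 + 9·z^2 + 14·z.
The resulting polynomial has degree 3 and real coefficients as required.

p(z) = z^3 + 9·z^2 + 14·z.


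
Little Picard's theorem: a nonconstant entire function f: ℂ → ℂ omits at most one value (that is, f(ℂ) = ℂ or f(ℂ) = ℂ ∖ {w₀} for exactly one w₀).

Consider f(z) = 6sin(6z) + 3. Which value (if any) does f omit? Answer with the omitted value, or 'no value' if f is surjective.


Little Picard bounds the complement of f(ℂ) to at most one point.
sin is entire and surjective onto ℂ: for every w ∈ ℂ, sin(ζ) = w has a solution ζ ∈ ℂ (e.g., via the complex inverse arcsin). With ζ = 6z this gives z = ζ/(6). Then 6·sin(6z) takes every value in 6·ℂ = ℂ, and adding 3 is a bijection of ℂ. So f is surjective and omits no value. (Note: only on the real line is sin bounded by [−1, 1].)

Omitted value: no value.


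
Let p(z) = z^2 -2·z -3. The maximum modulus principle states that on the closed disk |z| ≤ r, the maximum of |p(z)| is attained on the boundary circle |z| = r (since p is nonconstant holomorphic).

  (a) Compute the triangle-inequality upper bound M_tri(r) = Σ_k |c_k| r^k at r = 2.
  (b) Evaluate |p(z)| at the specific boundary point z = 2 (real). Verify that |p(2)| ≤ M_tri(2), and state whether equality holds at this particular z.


Coefficients: c_0 = -3, c_1 = -2, c_2 = 1. Radius r = 2.
Part (a). Triangle bound: M_tri(r) = Σ_k |c_k| r^k
  = |-3|·2^0 + |-2|·2^1 + |1|·2^2
  = 3 + 4 + 4 = 11.
This bounds M(r) := max_{|z|=r} |p(z)| from above; equality holds iff all terms c_k z^k can be made to align in phase at a single z on |z|=r.
Part (b). At z = 2 (real, on the circle |z| = r):
  p(2) = (-3)·2^0 + (-2)·2^1 + (1)·2^2 = -3.
  |p(2)| = 3.
Check: |p(2)| = 3 ≤ 11 = M_tri(2). ✓ Equality does not hold at z = 2 (the coefficients have mixed signs, so the terms do not all align in phase there).

M_tri(2) = 11; |p(2)| = 3; equality at z=2: no.


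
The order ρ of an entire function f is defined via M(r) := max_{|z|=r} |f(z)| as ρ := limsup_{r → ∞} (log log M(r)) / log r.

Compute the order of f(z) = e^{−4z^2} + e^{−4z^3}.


Each summand is entire of order 2 and 3 respectively (as in the single-exponential case). The order of a sum is at most the max of the orders, so ρ ≤ 3. For the lower bound: on |z|=r choose arg z so that -4z^3 is real positive; then |e^{-4z^3}| = e^{4r^3} while |e^{-4z^2}| ≤ e^{4r^2} = o(e^{4r^3}). So |f| ≥ e^{4r^3}(1 − o(1)) and ρ ≥ 3. Hence ρ = max(2, 3) = 3.
Therefore ρ = 3.

Order ρ = 3.


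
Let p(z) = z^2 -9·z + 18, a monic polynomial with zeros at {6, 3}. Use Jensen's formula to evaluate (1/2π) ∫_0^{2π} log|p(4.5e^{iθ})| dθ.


Zeros: 3, 6; r = 4.5.
Inside |z| < r: 3. Outside (|z| ≥ r): 6.
p(0) = 18, so log|p(0)| = log(18) = 2.8904.
Apply Jensen: I(r) = log|p(0)| + Σ_k log(r/|z_k|), summed over zeros inside |z| < r.
  log(r/|z_k|) for z_k = 3: log(4.5/3) = 0.4055
  Outside zeros (6) contribute nothing to the Jensen sum.
Sum over inside zeros: 0.4055.
I(r) = log|p(0)| + (inside sum) = 2.8904 + 0.4055 = 3.2958.
Note: since some zeros are outside |z| ≤ r, the simplified n·log(r) form does NOT apply — only the inside zeros contribute.

I(r) ≈ 3.2958.


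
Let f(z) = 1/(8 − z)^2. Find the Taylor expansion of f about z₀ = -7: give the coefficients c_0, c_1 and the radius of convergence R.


Let w = z − z₀, so z = z₀ + w.
Then 8 − z = 8 − (z₀ + w) = (8 − z₀) − w = 15 − w.
f(z) = 1/(15 − w)^2 = (1/(15)^2) · (1 − w/(15))^{−2}.
By the binomial series (1−u)^{−2} = Σ_{n≥0} C(n+1, 1) u^n for |u|<1, with u = w/(15):
  c_n = C(n+1, 1) / (15)^(n+2).
  c_0 = 1/(15)^2 = 1/225.
  c_1 = 2/(15)^3 = 2/3375.
The series is valid for |w/d| < 1, i.e. |z − z₀| < |d|.
Radius of convergence: R = |8 − z₀| = |15| = 15 (distance from z₀ to the singularity z = 8).

c_0 = 1/225, c_1 = 2/3375; R = 15.


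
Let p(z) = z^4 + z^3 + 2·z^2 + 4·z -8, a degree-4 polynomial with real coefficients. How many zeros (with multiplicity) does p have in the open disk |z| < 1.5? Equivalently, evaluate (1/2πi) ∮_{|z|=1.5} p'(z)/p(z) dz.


The zeros of p are: 1, -2, (0 + 2i), (0 - 2i).
Their magnitudes are: 1, 2, 2, 2.
Zeros with |z| < R = 1.5: 1.
Count = 1.
By the argument principle, (1/2πi) ∮_{|z|=R} p'(z)/p(z) dz equals exactly this count.

Number of zeros inside |z| < 1.5: 1.


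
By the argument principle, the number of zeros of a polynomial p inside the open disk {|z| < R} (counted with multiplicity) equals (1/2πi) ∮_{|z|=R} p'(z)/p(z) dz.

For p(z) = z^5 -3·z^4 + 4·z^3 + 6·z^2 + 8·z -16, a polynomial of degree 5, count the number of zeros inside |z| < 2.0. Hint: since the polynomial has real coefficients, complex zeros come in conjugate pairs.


The zeros of p are: 1, (2 + 2i), (2 - 2i), (-1 + 1i), (-1 - 1i).
Their magnitudes are: 1, 2.828, 2.828, 1.414, 1.414.
Zeros with |z| < R = 2.0: 1, (-1 + 1i), (-1 - 1i).
Count = 3.
By the argument principle, (1/2πi) ∮_{|z|=R} p'(z)/p(z) dz equals exactly this count.

Number of zeros inside |z| < 2.0: 3.


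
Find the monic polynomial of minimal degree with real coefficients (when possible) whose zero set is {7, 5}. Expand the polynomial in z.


The polynomial is p(z) = ∏_{α ∈ S} (z − α), where S = {7, 5}.
Expanding the product yields: p(z) = z^2 -12·z + 35.
The resulting polynomial has degree 2 and real coefficients as required.

p(z) = z^2 -12·z + 35.


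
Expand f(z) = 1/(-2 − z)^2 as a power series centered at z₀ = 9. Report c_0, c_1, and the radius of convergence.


Let w = z − z₀, so z = z₀ + w.
Then -2 − z = -2 − (z₀ + w) = (-2 − z₀) − w = -11 − w.
f(z) = 1/(-11 − w)^2 = (1/(-11)^2) · (1 − w/(-11))^{−2}.
By the binomial series (1−u)^{−2} = Σ_{n≥0} C(n+1, 1) u^n for |u|<1, with u = w/(-11):
  c_n = C(n+1, 1) / (-11)^(n+2).
  c_0 = 1/(-11)^2 = 1/121.
  c_1 = 2/(-11)^3 = -2/1331.
The series is valid for |w/d| < 1, i.e. |z − z₀| < |d|.
Radius of convergence: R = |-2 − z₀| = |-11| = 11 (distance from z₀ to the singularity z = -2).

c_0 = 1/121, c_1 = -2/1331; R = 11.


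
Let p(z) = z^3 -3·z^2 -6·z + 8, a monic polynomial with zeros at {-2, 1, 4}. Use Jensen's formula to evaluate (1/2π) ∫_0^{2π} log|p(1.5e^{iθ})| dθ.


Zeros: -2, 1, 4; r = 1.5.
Inside |z| < r: 1. Outside (|z| ≥ r): -2, 4.
p(0) = 8, so log|p(0)| = log(8) = 2.0794.
Apply Jensen: I(r) = log|p(0)| + Σ_k log(r/|z_k|), summed over zeros inside |z| < r.
  log(r/|z_k|) for z_k = 1: log(1.5/1) = 0.4055
  Outside zeros (-2, 4) contribute nothing to the Jensen sum.
Sum over inside zeros: 0.4055.
I(r) = log|p(0)| + (inside sum) = 2.0794 + 0.4055 = 2.4849.
Note: since some zeros are outside |z| ≤ r, the simplified n·log(r) form does NOT apply — only the inside zeros contribute.

I(r) ≈ 2.4849.


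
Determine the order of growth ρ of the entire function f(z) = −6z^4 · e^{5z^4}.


M(r) = max_{|z|=r} |-6|·|z|^4·|e^{5z^4}| = 6·r^4 · e^{5r^4} (the factors attain their maxima compatibly on |z|=r). Then log M(r) = log 6 + 4·log r + 5r^4, dominated by the last term, so log log M(r) ~ 4·log r. The polynomial factor -6z^4 contributes only a log r term and does not affect the order. ρ = 4.
Therefore ρ = 4.

Order ρ = 4.


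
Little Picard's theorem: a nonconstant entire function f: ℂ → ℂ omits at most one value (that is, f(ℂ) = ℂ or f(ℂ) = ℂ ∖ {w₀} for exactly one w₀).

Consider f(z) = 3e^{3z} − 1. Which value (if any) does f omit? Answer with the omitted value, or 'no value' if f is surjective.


Little Picard bounds the complement of f(ℂ) to at most one point.
e^{3z} is never zero on ℂ, so 3·e^{3z} takes every value in ℂ ∖ {0}. Adding -1 shifts the range to ℂ ∖ {-1}. Thus f omits exactly the value -1.

Omitted value: -1.


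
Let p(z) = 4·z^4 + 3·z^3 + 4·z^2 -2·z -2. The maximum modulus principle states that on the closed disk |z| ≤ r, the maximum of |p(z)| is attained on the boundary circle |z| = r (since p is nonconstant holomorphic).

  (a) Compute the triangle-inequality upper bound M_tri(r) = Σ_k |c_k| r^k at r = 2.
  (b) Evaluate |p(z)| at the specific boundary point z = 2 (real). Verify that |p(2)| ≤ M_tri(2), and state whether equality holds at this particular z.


Coefficients: c_0 = -2, c_1 = -2, c_2 = 4, c_3 = 3, c_4 = 4. Radius r = 2.
Part (a). Triangle bound: M_tri(r) = Σ_k |c_k| r^k
  = |-2|·2^0 + |-2|·2^1 + |4|·2^2 + |3|·2^3 + |4|·2^4
  = 2 + 4 + 16 + 24 + 64 = 110.
This bounds M(r) := max_{|z|=r} |p(z)| from above; equality holds iff all terms c_k z^k can be made to align in phase at a single z on |z|=r.
Part (b). At z = 2 (real, on the circle |z| = r):
  p(2) = (-2)·2^0 + (-2)·2^1 + (4)·2^2 + (3)·2^3 + (4)·2^4 = 98.
  |p(2)| = 98.
Check: |p(2)| = 98 ≤ 110 = M_tri(2). ✓ Equality does not hold at z = 2 (the coefficients have mixed signs, so the terms do not all align in phase there).

M_tri(2) = 110; |p(2)| = 98; equality at z=2: no.


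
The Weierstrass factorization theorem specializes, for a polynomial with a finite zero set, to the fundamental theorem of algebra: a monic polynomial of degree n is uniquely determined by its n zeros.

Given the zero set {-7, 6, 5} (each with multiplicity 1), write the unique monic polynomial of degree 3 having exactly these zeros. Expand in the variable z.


The polynomial is p(z) = ∏_{α ∈ S} (z − α), where S = {-7, 6, 5}.
Expanding the product yields: p(z) = z^3 -4·z^2 -47·z + 210.
The resulting polynomial has degree 3 and real coefficients as required.

p(z) = z^3 -4·z^2 -47·z + 210.


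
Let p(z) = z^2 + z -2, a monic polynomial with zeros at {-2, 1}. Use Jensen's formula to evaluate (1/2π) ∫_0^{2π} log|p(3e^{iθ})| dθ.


Zeros: -2, 1; r = 3.
Inside |z| < r: -2, 1. Outside (|z| ≥ r): ∅.
p(0) = -2, so log|p(0)| = log(2) = 0.6931.
Apply Jensen: I(r) = log|p(0)| + Σ_k log(r/|z_k|), summed over zeros inside |z| < r.
  log(r/|z_k|) for z_k = -2: log(3/2) = 0.4055
  log(r/|z_k|) for z_k = 1: log(3/1) = 1.0986
Sum over inside zeros: 1.5041.
I(r) = log|p(0)| + (inside sum) = 0.6931 + 1.5041 = 2.1972.
Closed form (all zeros inside, monic): I(r) = n·log(r) = 2·log(3) = 2.1972. ✓

I(r) ≈ 2.1972.


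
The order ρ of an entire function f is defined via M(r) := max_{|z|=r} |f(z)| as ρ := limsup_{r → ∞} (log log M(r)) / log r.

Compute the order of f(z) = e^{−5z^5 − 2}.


|e^{−5z^5 − 2}| = e^{Re(-5·z^5) + -2} ≤ e^{5|z|^5 + -2} = e^{5r^5 + -2} on |z| = r, so ρ ≤ 5. Choosing z on |z|=r so that -5·z^5 is real positive (always possible by picking arg z appropriately) gives |f(z)| = e^{5r^5 + -2}, matching the bound. The additive constant -2 does not affect log log M(r) ~ 5·log r. Hence ρ = 5.
Therefore ρ = 5.

Order ρ = 5.


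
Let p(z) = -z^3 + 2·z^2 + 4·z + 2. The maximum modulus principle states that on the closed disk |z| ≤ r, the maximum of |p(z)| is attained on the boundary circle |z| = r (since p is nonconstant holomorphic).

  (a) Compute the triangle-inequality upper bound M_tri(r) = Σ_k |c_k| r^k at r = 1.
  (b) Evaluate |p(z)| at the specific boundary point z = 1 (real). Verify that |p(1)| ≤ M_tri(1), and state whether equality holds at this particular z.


Coefficients: c_0 = 2, c_1 = 4, c_2 = 2, c_3 = -1. Radius r = 1.
Part (a). Triangle bound: M_tri(r) = Σ_k |c_k| r^k
  = |2|·1^0 + |4|·1^1 + |2|·1^2 + |-1|·1^3
  = 2 + 4 + 2 + 1 = 9.
This bounds M(r) := max_{|z|=r} |p(z)| from above; equality holds iff all terms c_k z^k can be made to align in phase at a single z on |z|=r.
Part (b). At z = 1 (real, on the circle |z| = r):
  p(1) = (2)·1^0 + (4)·1^1 + (2)·1^2 + (-1)·1^3 = 7.
  |p(1)| = 7.
Check: |p(1)| = 7 ≤ 9 = M_tri(1). ✓ Equality does not hold at z = 1 (the coefficients have mixed signs, so the terms do not all align in phase there).

M_tri(1) = 9; |p(1)| = 7; equality at z=1: no.


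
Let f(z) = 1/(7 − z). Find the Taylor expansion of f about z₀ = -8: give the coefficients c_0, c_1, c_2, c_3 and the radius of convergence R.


Let w = z − z₀, so z = z₀ + w.
Then 7 − z = 7 − (z₀ + w) = (7 − z₀) − w = 15 − w.
f(z) = 1/(15 − w) = (1/(15)) · 1/(1 − w/(15)) = Σ_{n≥0} w^n / (15)^(n+1).
So c_n = 1/(15)^(n+1):
  c_0 = 1/(15)^1 = 1/15.
  c_1 = 1/(15)^2 = 1/225.
  c_2 = 1/(15)^3 = 1/3375.
  c_3 = 1/(15)^4 = 1/50625.
The series is valid for |w/d| < 1, i.e. |z − z₀| < |d|.
Radius of convergence: R = |7 − z₀| = |15| = 15 (distance from z₀ to the singularity z = 7).

c_0 = 1/15, c_1 = 1/225, c_2 = 1/3375, c_3 = 1/50625; R = 15.


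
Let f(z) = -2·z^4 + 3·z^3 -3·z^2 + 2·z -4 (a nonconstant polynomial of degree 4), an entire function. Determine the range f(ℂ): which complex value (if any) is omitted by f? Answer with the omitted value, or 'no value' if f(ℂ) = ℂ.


Little Picard bounds the complement of f(ℂ) to at most one point.
For every w ∈ ℂ, the equation p(z) − w = 0 is a nonconstant polynomial in z and hence has at least one root by the fundamental theorem of algebra. So p is surjective onto ℂ, omitting no value.

Omitted value: no value.


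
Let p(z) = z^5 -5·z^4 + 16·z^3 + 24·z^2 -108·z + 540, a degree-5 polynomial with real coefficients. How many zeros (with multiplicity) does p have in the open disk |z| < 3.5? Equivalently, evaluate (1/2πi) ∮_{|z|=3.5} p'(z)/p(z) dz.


The zeros of p are: -3, (1 + 3i), (1 - 3i), (3 + 3i), (3 - 3i).
Their magnitudes are: 3, 3.162, 3.162, 4.243, 4.243.
Zeros with |z| < R = 3.5: -3, (1 + 3i), (1 - 3i).
Count = 3.
By the argument principle, (1/2πi) ∮_{|z|=R} p'(z)/p(z) dz equals exactly this count.

Number of zeros inside |z| < 3.5: 3.


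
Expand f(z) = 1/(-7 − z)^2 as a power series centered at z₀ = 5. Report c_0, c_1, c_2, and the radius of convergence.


Let w = z − z₀, so z = z₀ + w.
Then -7 − z = -7 − (z₀ + w) = (-7 − z₀) − w = -12 − w.
f(z) = 1/(-12 − w)^2 = (1/(-12)^2) · (1 − w/(-12))^{−2}.
By the binomial series (1−u)^{−2} = Σ_{n≥0} C(n+1, 1) u^n for |u|<1, with u = w/(-12):
  c_n = C(n+1, 1) / (-12)^(n+2).
  c_0 = 1/(-12)^2 = 1/144.
  c_1 = 2/(-12)^3 = -1/864.
  c_2 = 3/(-12)^4 = 1/6912.
The series is valid for |w/d| < 1, i.e. |z − z₀| < |d|.
Radius of convergence: R = |-7 − z₀| = |-12| = 12 (distance from z₀ to the singularity z = -7).

c_0 = 1/144, c_1 = -1/864, c_2 = 1/6912; R = 12.


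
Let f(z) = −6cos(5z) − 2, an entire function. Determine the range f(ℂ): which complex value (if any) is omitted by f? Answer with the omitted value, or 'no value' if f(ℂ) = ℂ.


Little Picard bounds the complement of f(ℂ) to at most one point.
cos is entire and surjective onto ℂ: for every w ∈ ℂ, cos(ζ) = w has a solution ζ ∈ ℂ (e.g., via the complex inverse arccos). With ζ = 5z this gives z = ζ/(5). Then -6·cos(5z) takes every value in -6·ℂ = ℂ, and adding -2 is a bijection of ℂ. So f is surjective and omits no value. (Note: only on the real line is cos bounded by [−1, 1].)

Omitted value: no value.


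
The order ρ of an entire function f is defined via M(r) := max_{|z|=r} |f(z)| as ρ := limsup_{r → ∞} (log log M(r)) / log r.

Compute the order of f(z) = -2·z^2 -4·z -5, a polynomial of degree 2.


|f(z)| ≤ Σ|c_k|·r^k = O(r^2) as r → ∞. Polynomial growth is O(e^{r^ε}) for every ε > 0 (since r^2/e^{r^ε} → 0), so ρ ≤ ε for all ε > 0, i.e. ρ = 0. Every nonconstant polynomial has order 0.
Therefore ρ = 0.

Order ρ = 0.


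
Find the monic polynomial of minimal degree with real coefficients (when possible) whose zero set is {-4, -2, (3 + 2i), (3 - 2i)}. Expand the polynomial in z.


The polynomial is p(z) = ∏_{α ∈ S} (z − α), where S = {-4, -2, (3 + 2i), (3 - 2i)}.
Expanding the product yields: p(z) = z^4 -15·z^2 + 30·z + 104.
Note conjugate pairs combine to real quadratics: (z − (3+2i))(z − (3−2i)) = z² − 6z + 13.
The resulting polynomial has degree 4 and real coefficients as required.

p(z) = z^4 -15·z^2 + 30·z + 104.


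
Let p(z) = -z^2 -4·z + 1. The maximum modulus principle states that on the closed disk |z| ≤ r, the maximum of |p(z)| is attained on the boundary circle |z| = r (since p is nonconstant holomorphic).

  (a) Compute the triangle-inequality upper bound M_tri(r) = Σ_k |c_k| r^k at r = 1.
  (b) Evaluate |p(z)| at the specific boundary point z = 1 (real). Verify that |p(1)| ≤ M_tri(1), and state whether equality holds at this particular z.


Coefficients: c_0 = 1, c_1 = -4, c_2 = -1. Radius r = 1.
Part (a). Triangle bound: M_tri(r) = Σ_k |c_k| r^k
  = |1|·1^0 + |-4|·1^1 + |-1|·1^2
  = 1 + 4 + 1 = 6.
This bounds M(r) := max_{|z|=r} |p(z)| from above; equality holds iff all terms c_k z^k can be made to align in phase at a single z on |z|=r.
Part (b). At z = 1 (real, on the circle |z| = r):
  p(1) = (1)·1^0 + (-4)·1^1 + (-1)·1^2 = -4.
  |p(1)| = 4.
Check: |p(1)| = 4 ≤ 6 = M_tri(1). ✓ Equality does not hold at z = 1 (the coefficients have mixed signs, so the terms do not all align in phase there).

M_tri(1) = 6; |p(1)| = 4; equality at z=1: no.


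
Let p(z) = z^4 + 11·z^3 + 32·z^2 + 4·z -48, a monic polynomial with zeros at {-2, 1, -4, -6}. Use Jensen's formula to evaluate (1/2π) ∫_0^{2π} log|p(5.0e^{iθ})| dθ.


Zeros: -6, -4, -2, 1; r = 5.0.
Inside |z| < r: -4, -2, 1. Outside (|z| ≥ r): -6.
p(0) = -48, so log|p(0)| = log(48) = 3.8712.
Apply Jensen: I(r) = log|p(0)| + Σ_k log(r/|z_k|), summed over zeros inside |z| < r.
  log(r/|z_k|) for z_k = -2: log(5.0/2) = 0.9163
  log(r/|z_k|) for z_k = 1: log(5.0/1) = 1.6094
  log(r/|z_k|) for z_k = -4: log(5.0/4) = 0.2231
  Outside zeros (-6) contribute nothing to the Jensen sum.
Sum over inside zeros: 2.7489.
I(r) = log|p(0)| + (inside sum) = 3.8712 + 2.7489 = 6.6201.
Note: since some zeros are outside |z| ≤ r, the simplified n·log(r) form does NOT apply — only the inside zeros contribute.

I(r) ≈ 6.6201.


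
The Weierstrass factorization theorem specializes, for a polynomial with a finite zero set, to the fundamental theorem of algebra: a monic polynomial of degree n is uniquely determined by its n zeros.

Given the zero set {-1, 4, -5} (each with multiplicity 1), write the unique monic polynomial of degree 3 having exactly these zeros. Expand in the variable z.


The polynomial is p(z) = ∏_{α ∈ S} (z − α), where S = {-1, 4, -5}.
Expanding the product yields: p(z) = z^3 + 2·z^2 -19·z -20.
The resulting polynomial has degree 3 and real coefficients as required.

p(z) = z^3 + 2·z^2 -19·z -20.


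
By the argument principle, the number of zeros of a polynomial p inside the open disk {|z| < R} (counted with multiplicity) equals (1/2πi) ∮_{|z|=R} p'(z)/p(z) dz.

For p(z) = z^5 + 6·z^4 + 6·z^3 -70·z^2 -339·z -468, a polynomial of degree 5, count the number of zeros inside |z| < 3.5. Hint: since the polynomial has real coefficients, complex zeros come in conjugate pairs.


The zeros of p are: -3, 4, -3, (-2 + 3i), (-2 - 3i).
Their magnitudes are: 3, 4, 3, 3.606, 3.606.
Zeros with |z| < R = 3.5: -3, -3.
Count = 2.
By the argument principle, (1/2πi) ∮_{|z|=R} p'(z)/p(z) dz equals exactly this count.

Number of zeros inside |z| < 3.5: 2.


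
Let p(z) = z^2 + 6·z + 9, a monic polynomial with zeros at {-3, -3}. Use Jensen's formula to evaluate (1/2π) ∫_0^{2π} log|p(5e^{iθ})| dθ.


Zeros: -3, -3; r = 5.
Inside |z| < r: -3, -3. Outside (|z| ≥ r): ∅.
p(0) = 9, so log|p(0)| = log(9) = 2.1972.
Apply Jensen: I(r) = log|p(0)| + Σ_k log(r/|z_k|), summed over zeros inside |z| < r.
  log(r/|z_k|) for z_k = -3: log(5/3) = 0.5108
  log(r/|z_k|) for z_k = -3: log(5/3) = 0.5108
Sum over inside zeros: 1.0217.
I(r) = log|p(0)| + (inside sum) = 2.1972 + 1.0217 = 3.2189.
Closed form (all zeros inside, monic): I(r) = n·log(r) = 2·log(5) = 3.2189. ✓

I(r) ≈ 3.2189.


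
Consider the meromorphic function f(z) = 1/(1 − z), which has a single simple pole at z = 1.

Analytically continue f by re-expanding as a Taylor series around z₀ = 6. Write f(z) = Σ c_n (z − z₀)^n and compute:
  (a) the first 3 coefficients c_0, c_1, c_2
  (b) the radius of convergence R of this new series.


Let w = z − z₀, so z = z₀ + w.
Then 1 − z = 1 − (z₀ + w) = (1 − z₀) − w = -5 − w.
f(z) = 1/(-5 − w) = (1/(-5)) · 1/(1 − w/(-5)) = Σ_{n≥0} w^n / (-5)^(n+1).
So c_n = 1/(-5)^(n+1):
  c_0 = 1/(-5)^1 = -1/5.
  c_1 = 1/(-5)^2 = 1/25.
  c_2 = 1/(-5)^3 = -1/125.
The series is valid for |w/d| < 1, i.e. |z − z₀| < |d|.
Radius of convergence: R = |1 − z₀| = |-5| = 5 (distance from z₀ to the singularity z = 1).

c_0 = -1/5, c_1 = 1/25, c_2 = -1/125; R = 5.


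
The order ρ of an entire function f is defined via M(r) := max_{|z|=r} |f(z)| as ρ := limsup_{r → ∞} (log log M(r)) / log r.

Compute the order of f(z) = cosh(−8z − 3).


cosh(w) is a linear combination of e^{iw} and e^{−iw} (or e^w, e^{−w} in the hyperbolic case), so |cosh(w)| ≤ e^{|w|}. With w = −8z − 3, |w| ≤ 8|z| + 3 = 8r + 3 on |z| = r, giving M(r) ≤ e^{8r + 3}, so ρ ≤ 1. On a suitable ray (z = it for sin/cos; z = t for sinh/cosh, t real → ∞), |cosh(−8z − 3)| grows like e^{8|t|}/2, so ρ ≥ 1. Hence ρ = 1.
Therefore ρ = 1.

Order ρ = 1.


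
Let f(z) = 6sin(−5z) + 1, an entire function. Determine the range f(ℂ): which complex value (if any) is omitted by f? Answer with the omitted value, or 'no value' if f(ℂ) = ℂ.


Little Picard bounds the complement of f(ℂ) to at most one point.
sin is entire and surjective onto ℂ: for every w ∈ ℂ, sin(ζ) = w has a solution ζ ∈ ℂ (e.g., via the complex inverse arcsin). With ζ = −5z this gives z = ζ/(-5). Then 6·sin(−5z) takes every value in 6·ℂ = ℂ, and adding 1 is a bijection of ℂ. So f is surjective and omits no value. (Note: only on the real line is sin bounded by [−1, 1].)

Omitted value: no value.


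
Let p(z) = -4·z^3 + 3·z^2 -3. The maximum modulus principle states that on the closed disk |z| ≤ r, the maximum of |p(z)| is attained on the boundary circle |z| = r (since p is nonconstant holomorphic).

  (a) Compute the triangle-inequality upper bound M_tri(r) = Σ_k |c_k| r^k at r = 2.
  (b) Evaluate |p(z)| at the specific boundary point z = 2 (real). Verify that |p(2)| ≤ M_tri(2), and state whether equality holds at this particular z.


Coefficients: c_0 = -3, c_1 = 0, c_2 = 3, c_3 = -4. Radius r = 2.
Part (a). Triangle bound: M_tri(r) = Σ_k |c_k| r^k
  = |-3|·2^0 + |0|·2^1 + |3|·2^2 + |-4|·2^3
  = 3 + 0 + 12 + 32 = 47.
This bounds M(r) := max_{|z|=r} |p(z)| from above; equality holds iff all terms c_k z^k can be made to align in phase at a single z on |z|=r.
Part (b). At z = 2 (real, on the circle |z| = r):
  p(2) = (-3)·2^0 + (0)·2^1 + (3)·2^2 + (-4)·2^3 = -23.
  |p(2)| = 23.
Check: |p(2)| = 23 ≤ 47 = M_tri(2). ✓ Equality does not hold at z = 2 (the coefficients have mixed signs, so the terms do not all align in phase there).

M_tri(2) = 47; |p(2)| = 23; equality at z=2: no.


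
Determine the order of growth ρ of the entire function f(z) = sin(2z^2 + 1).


Write sin(w) = (e^{iw} ± e^{−iw})/(2 or 2i), so |sin(w)| ≤ e^{|w|}. With w = 2z^2 + 1, |w| ≤ 2r^2 + 1 on |z|=r, giving M(r) ≤ e^{2r^2 + 1} and ρ ≤ 2. For the lower bound, choose z on |z|=r with 2z^2 purely imaginary of modulus 2r^2; then |sin(2z^2 + 1)| grows like e^{2r^2}/2, so ρ ≥ 2. Hence ρ = 2.
Therefore ρ = 2.

Order ρ = 2.


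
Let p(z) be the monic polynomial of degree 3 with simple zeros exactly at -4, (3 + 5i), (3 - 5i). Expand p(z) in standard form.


The polynomial is p(z) = ∏_{α ∈ S} (z − α), where S = {-4, (3 + 5i), (3 - 5i)}.
Expanding the product yields: p(z) = z^3 -2·z^2 + 10·z + 136.
Note conjugate pairs combine to real quadratics: (z − (3+5i))(z − (3−5i)) = z² − 6z + 34.
The resulting polynomial has degree 3 and real coefficients as required.

p(z) = z^3 -2·z^2 + 10·z + 136.


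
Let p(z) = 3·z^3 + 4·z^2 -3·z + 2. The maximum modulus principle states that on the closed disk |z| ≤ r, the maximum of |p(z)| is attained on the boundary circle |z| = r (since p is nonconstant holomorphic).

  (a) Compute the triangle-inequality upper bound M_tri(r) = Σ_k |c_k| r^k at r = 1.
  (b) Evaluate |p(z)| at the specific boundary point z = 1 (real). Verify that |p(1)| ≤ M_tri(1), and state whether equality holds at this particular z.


Coefficients: c_0 = 2, c_1 = -3, c_2 = 4, c_3 = 3. Radius r = 1.
Part (a). Triangle bound: M_tri(r) = Σ_k |c_k| r^k
  = |2|·1^0 + |-3|·1^1 + |4|·1^2 + |3|·1^3
  = 2 + 3 + 4 + 3 = 12.
This bounds M(r) := max_{|z|=r} |p(z)| from above; equality holds iff all terms c_k z^k can be made to align in phase at a single z on |z|=r.
Part (b). At z = 1 (real, on the circle |z| = r):
  p(1) = (2)·1^0 + (-3)·1^1 + (4)·1^2 + (3)·1^3 = 6.
  |p(1)| = 6.
Check: |p(1)| = 6 ≤ 12 = M_tri(1). ✓ Equality does not hold at z = 1 (the coefficients have mixed signs, so the terms do not all align in phase there).

M_tri(1) = 12; |p(1)| = 6; equality at z=1: no.


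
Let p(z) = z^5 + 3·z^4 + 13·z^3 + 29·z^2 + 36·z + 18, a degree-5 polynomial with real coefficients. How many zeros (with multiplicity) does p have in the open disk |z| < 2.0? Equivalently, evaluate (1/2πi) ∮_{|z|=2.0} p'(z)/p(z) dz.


The zeros of p are: -1, (0 + 3i), (0 - 3i), (-1 + 1i), (-1 - 1i).
Their magnitudes are: 1, 3, 3, 1.414, 1.414.
Zeros with |z| < R = 2.0: -1, (-1 + 1i), (-1 - 1i).
Count = 3.
By the argument principle, (1/2πi) ∮_{|z|=R} p'(z)/p(z) dz equals exactly this count.

Number of zeros inside |z| < 2.0: 3.


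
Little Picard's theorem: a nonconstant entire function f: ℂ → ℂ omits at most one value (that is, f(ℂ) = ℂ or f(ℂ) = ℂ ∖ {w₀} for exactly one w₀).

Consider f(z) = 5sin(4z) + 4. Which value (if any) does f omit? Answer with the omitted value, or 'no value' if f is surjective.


Little Picard bounds the complement of f(ℂ) to at most one point.
sin is entire and surjective onto ℂ: for every w ∈ ℂ, sin(ζ) = w has a solution ζ ∈ ℂ (e.g., via the complex inverse arcsin). With ζ = 4z this gives z = ζ/(4). Then 5·sin(4z) takes every value in 5·ℂ = ℂ, and adding 4 is a bijection of ℂ. So f is surjective and omits no value. (Note: only on the real line is sin bounded by [−1, 1].)

Omitted value: no value.


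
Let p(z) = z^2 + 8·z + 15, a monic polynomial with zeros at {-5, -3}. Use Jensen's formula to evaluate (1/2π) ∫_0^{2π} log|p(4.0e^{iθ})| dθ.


Zeros: -5, -3; r = 4.0.
Inside |z| < r: -3. Outside (|z| ≥ r): -5.
p(0) = 15, so log|p(0)| = log(15) = 2.7081.
Apply Jensen: I(r) = log|p(0)| + Σ_k log(r/|z_k|), summed over zeros inside |z| < r.
  log(r/|z_k|) for z_k = -3: log(4.0/3) = 0.2877
  Outside zeros (-5) contribute nothing to the Jensen sum.
Sum over inside zeros: 0.2877.
I(r) = log|p(0)| + (inside sum) = 2.7081 + 0.2877 = 2.9957.
Note: since some zeros are outside |z| ≤ r, the simplified n·log(r) form does NOT apply — only the inside zeros contribute.

I(r) ≈ 2.9957.


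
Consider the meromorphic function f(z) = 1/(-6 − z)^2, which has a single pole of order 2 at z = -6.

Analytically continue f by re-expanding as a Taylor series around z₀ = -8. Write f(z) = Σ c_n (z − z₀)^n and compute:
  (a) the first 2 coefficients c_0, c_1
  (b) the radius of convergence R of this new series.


Let w = z − z₀, so z = z₀ + w.
Then -6 − z = -6 − (z₀ + w) = (-6 − z₀) − w = 2 − w.
f(z) = 1/(2 − w)^2 = (1/(2)^2) · (1 − w/(2))^{−2}.
By the binomial series (1−u)^{−2} = Σ_{n≥0} C(n+1, 1) u^n for |u|<1, with u = w/(2):
  c_n = C(n+1, 1) / (2)^(n+2).
  c_0 = 1/(2)^2 = 1/4.
  c_1 = 2/(2)^3 = 1/4.
The series is valid for |w/d| < 1, i.e. |z − z₀| < |d|.
Radius of convergence: R = |-6 − z₀| = |2| = 2 (distance from z₀ to the singularity z = -6).

c_0 = 1/4, c_1 = 1/4; R = 2.


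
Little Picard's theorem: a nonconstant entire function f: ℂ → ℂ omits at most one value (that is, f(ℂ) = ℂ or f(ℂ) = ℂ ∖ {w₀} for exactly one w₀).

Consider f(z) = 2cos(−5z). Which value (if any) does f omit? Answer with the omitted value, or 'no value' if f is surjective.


Little Picard bounds the complement of f(ℂ) to at most one point.
cos is entire and surjective onto ℂ: for every w ∈ ℂ, cos(ζ) = w has a solution ζ ∈ ℂ (e.g., via the complex inverse arccos). With ζ = −5z this gives z = ζ/(-5). Then 2·cos(−5z) takes every value in 2·ℂ = ℂ, and adding 0 is a bijection of ℂ. So f is surjective and omits no value. (Note: only on the real line is cos bounded by [−1, 1].)

Omitted value: no value.


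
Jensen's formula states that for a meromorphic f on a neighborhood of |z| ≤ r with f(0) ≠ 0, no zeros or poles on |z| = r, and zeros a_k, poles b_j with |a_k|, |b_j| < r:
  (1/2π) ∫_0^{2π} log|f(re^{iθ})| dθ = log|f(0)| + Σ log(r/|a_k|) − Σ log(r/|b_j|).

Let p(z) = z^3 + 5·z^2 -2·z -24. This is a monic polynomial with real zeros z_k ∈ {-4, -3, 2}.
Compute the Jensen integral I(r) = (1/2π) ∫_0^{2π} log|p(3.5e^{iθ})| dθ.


Zeros: -4, -3, 2; r = 3.5.
Inside |z| < r: -3, 2. Outside (|z| ≥ r): -4.
p(0) = -24, so log|p(0)| = log(24) = 3.1781.
Apply Jensen: I(r) = log|p(0)| + Σ_k log(r/|z_k|), summed over zeros inside |z| < r.
  log(r/|z_k|) for z_k = -3: log(3.5/3) = 0.1542
  log(r/|z_k|) for z_k = 2: log(3.5/2) = 0.5596
  Outside zeros (-4) contribute nothing to the Jensen sum.
Sum over inside zeros: 0.7138.
I(r) = log|p(0)| + (inside sum) = 3.1781 + 0.7138 = 3.8918.
Note: since some zeros are outside |z| ≤ r, the simplified n·log(r) form does NOT apply — only the inside zeros contribute.

I(r) ≈ 3.8918.


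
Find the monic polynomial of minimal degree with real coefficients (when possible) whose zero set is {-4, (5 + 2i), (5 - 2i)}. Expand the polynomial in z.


The polynomial is p(z) = ∏_{α ∈ S} (z − α), where S = {-4, (5 + 2i), (5 - 2i)}.
Expanding the product yields: p(z) = z^3 -6·z^2 -11·z + 116.
Note conjugate pairs combine to real quadratics: (z − (5+2i))(z − (5−2i)) = z² − 10z + 29.
The resulting polynomial has degree 3 and real coefficients as required.

p(z) = z^3 -6·z^2 -11·z + 116.


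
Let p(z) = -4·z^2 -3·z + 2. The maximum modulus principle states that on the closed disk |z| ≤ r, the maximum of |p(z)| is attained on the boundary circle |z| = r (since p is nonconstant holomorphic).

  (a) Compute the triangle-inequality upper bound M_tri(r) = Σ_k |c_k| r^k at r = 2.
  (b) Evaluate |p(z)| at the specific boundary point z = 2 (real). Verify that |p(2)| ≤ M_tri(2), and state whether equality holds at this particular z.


Coefficients: c_0 = 2, c_1 = -3, c_2 = -4. Radius r = 2.
Part (a). Triangle bound: M_tri(r) = Σ_k |c_k| r^k
  = |2|·2^0 + |-3|·2^1 + |-4|·2^2
  = 2 + 6 + 16 = 24.
This bounds M(r) := max_{|z|=r} |p(z)| from above; equality holds iff all terms c_k z^k can be made to align in phase at a single z on |z|=r.
Part (b). At z = 2 (real, on the circle |z| = r):
  p(2) = (2)·2^0 + (-3)·2^1 + (-4)·2^2 = -20.
  |p(2)| = 20.
Check: |p(2)| = 20 ≤ 24 = M_tri(2). ✓ Equality does not hold at z = 2 (the coefficients have mixed signs, so the terms do not all align in phase there).

M_tri(2) = 24; |p(2)| = 20; equality at z=2: no.


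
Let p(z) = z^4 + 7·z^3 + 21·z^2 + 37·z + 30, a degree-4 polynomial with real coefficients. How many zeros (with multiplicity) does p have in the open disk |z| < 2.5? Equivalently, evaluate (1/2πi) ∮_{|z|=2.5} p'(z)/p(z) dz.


The zeros of p are: -2, -3, (-1 + 2i), (-1 - 2i).
Their magnitudes are: 2, 3, 2.236, 2.236.
Zeros with |z| < R = 2.5: -2, (-1 + 2i), (-1 - 2i).
Count = 3.
By the argument principle, (1/2πi) ∮_{|z|=R} p'(z)/p(z) dz equals exactly this count.

Number of zeros inside |z| < 2.5: 3.


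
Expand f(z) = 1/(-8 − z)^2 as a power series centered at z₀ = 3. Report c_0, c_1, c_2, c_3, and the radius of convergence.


Let w = z − z₀, so z = z₀ + w.
Then -8 − z = -8 − (z₀ + w) = (-8 − z₀) − w = -11 − w.
f(z) = 1/(-11 − w)^2 = (1/(-11)^2) · (1 − w/(-11))^{−2}.
By the binomial series (1−u)^{−2} = Σ_{n≥0} C(n+1, 1) u^n for |u|<1, with u = w/(-11):
  c_n = C(n+1, 1) / (-11)^(n+2).
  c_0 = 1/(-11)^2 = 1/121.
  c_1 = 2/(-11)^3 = -2/1331.
  c_2 = 3/(-11)^4 = 3/14641.
  c_3 = 4/(-11)^5 = -4/161051.
The series is valid for |w/d| < 1, i.e. |z − z₀| < |d|.
Radius of convergence: R = |-8 − z₀| = |-11| = 11 (distance from z₀ to the singularity z = -8).

c_0 = 1/121, c_1 = -2/1331, c_2 = 3/14641, c_3 = -4/161051; R = 11.


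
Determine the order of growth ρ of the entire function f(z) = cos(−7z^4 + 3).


Write cos(w) = (e^{iw} ± e^{−iw})/(2 or 2i), so |cos(w)| ≤ e^{|w|}. With w = −7z^4 + 3, |w| ≤ 7r^4 + 3 on |z|=r, giving M(r) ≤ e^{7r^4 + 3} and ρ ≤ 4. For the lower bound, choose z on |z|=r with -7z^4 purely imaginary of modulus 7r^4; then |cos(−7z^4 + 3)| grows like e^{7r^4}/2, so ρ ≥ 4. Hence ρ = 4.
Therefore ρ = 4.

Order ρ = 4.


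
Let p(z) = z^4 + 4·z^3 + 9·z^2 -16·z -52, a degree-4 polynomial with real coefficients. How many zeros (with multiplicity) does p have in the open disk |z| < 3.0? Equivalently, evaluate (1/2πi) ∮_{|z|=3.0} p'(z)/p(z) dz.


The zeros of p are: 2, -2, (-2 + 3i), (-2 - 3i).
Their magnitudes are: 2, 2, 3.606, 3.606.
Zeros with |z| < R = 3.0: 2, -2.
Count = 2.
By the argument principle, (1/2πi) ∮_{|z|=R} p'(z)/p(z) dz equals exactly this count.

Number of zeros inside |z| < 3.0: 2.


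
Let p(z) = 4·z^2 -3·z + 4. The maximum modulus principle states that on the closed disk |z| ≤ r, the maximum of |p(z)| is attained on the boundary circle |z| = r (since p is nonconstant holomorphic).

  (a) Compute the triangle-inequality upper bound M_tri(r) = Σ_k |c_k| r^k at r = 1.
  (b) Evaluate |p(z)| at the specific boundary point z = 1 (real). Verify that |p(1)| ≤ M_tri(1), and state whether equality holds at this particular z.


Coefficients: c_0 = 4, c_1 = -3, c_2 = 4. Radius r = 1.
Part (a). Triangle bound: M_tri(r) = Σ_k |c_k| r^k
  = |4|·1^0 + |-3|·1^1 + |4|·1^2
  = 4 + 3 + 4 = 11.
This bounds M(r) := max_{|z|=r} |p(z)| from above; equality holds iff all terms c_k z^k can be made to align in phase at a single z on |z|=r.
Part (b). At z = 1 (real, on the circle |z| = r):
  p(1) = (4)·1^0 + (-3)·1^1 + (4)·1^2 = 5.
  |p(1)| = 5.
Check: |p(1)| = 5 ≤ 11 = M_tri(1). ✓ Equality does not hold at z = 1 (the coefficients have mixed signs, so the terms do not all align in phase there).

M_tri(1) = 11; |p(1)| = 5; equality at z=1: no.


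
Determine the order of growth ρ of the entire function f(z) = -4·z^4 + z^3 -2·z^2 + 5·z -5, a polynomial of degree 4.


|f(z)| ≤ Σ|c_k|·r^k = O(r^4) as r → ∞. Polynomial growth is O(e^{r^ε}) for every ε > 0 (since r^4/e^{r^ε} → 0), so ρ ≤ ε for all ε > 0, i.e. ρ = 0. Every nonconstant polynomial has order 0.
Therefore ρ = 0.

Order ρ = 0.


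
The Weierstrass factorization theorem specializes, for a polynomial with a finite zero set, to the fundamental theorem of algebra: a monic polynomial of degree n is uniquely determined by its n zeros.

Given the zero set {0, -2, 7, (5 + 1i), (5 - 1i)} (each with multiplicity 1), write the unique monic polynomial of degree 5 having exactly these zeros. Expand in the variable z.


The polynomial is p(z) = ∏_{α ∈ S} (z − α), where S = {0, -2, 7, (5 + 1i), (5 - 1i)}.
Expanding the product yields: p(z) = z^5 -15·z^4 + 62·z^3 + 10·z^2 -364·z.
Note conjugate pairs combine to real quadratics: (z − (5+1i))(z − (5−1i)) = z² − 10z + 26.
The resulting polynomial has degree 5 and real coefficients as required.

p(z) = z^5 -15·z^4 + 62·z^3 + 10·z^2 -364·z.


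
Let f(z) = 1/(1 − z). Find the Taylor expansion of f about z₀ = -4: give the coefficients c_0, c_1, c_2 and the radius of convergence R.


Let w = z − z₀, so z = z₀ + w.
Then 1 − z = 1 − (z₀ + w) = (1 − z₀) − w = 5 − w.
f(z) = 1/(5 − w) = (1/(5)) · 1/(1 − w/(5)) = Σ_{n≥0} w^n / (5)^(n+1).
So c_n = 1/(5)^(n+1):
  c_0 = 1/(5)^1 = 1/5.
  c_1 = 1/(5)^2 = 1/25.
  c_2 = 1/(5)^3 = 1/125.
The series is valid for |w/d| < 1, i.e. |z − z₀| < |d|.
Radius of convergence: R = |1 − z₀| = |5| = 5 (distance from z₀ to the singularity z = 1).

c_0 = 1/5, c_1 = 1/25, c_2 = 1/125; R = 5.


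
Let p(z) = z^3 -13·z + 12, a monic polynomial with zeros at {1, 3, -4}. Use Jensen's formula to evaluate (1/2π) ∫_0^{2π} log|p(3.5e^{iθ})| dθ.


Zeros: -4, 1, 3; r = 3.5.
Inside |z| < r: 1, 3. Outside (|z| ≥ r): -4.
p(0) = 12, so log|p(0)| = log(12) = 2.4849.
Apply Jensen: I(r) = log|p(0)| + Σ_k log(r/|z_k|), summed over zeros inside |z| < r.
  log(r/|z_k|) for z_k = 1: log(3.5/1) = 1.2528
  log(r/|z_k|) for z_k = 3: log(3.5/3) = 0.1542
  Outside zeros (-4) contribute nothing to the Jensen sum.
Sum over inside zeros: 1.4069.
I(r) = log|p(0)| + (inside sum) = 2.4849 + 1.4069 = 3.8918.
Note: since some zeros are outside |z| ≤ r, the simplified n·log(r) form does NOT apply — only the inside zeros contribute.

I(r) ≈ 3.8918.


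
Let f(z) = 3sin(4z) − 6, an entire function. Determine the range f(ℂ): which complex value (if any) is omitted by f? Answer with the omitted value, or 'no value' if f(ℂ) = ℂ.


Little Picard bounds the complement of f(ℂ) to at most one point.
sin is entire and surjective onto ℂ: for every w ∈ ℂ, sin(ζ) = w has a solution ζ ∈ ℂ (e.g., via the complex inverse arcsin). With ζ = 4z this gives z = ζ/(4). Then 3·sin(4z) takes every value in 3·ℂ = ℂ, and adding -6 is a bijection of ℂ. So f is surjective and omits no value. (Note: only on the real line is sin bounded by [−1, 1].)

Omitted value: no value.


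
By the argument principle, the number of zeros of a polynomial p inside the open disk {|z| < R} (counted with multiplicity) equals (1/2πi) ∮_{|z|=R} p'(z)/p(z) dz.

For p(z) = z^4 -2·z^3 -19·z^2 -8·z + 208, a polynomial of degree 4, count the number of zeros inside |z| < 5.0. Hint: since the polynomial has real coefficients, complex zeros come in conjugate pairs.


The zeros of p are: (-3 + 2i), (-3 - 2i), 4, 4.
Their magnitudes are: 3.606, 3.606, 4, 4.
Zeros with |z| < R = 5.0: (-3 + 2i), (-3 - 2i), 4, 4.
Count = 4.
By the argument principle, (1/2πi) ∮_{|z|=R} p'(z)/p(z) dz equals exactly this count.

Number of zeros inside |z| < 5.0: 4.


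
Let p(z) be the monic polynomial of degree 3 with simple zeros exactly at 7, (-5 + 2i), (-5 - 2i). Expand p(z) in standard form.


The polynomial is p(z) = ∏_{α ∈ S} (z − α), where S = {7, (-5 + 2i), (-5 - 2i)}.
Expanding the product yields: p(z) = z^3 + 3·z^2 -41·z -203.
Note conjugate pairs combine to real quadratics: (z − (-5+2i))(z − (-5−2i)) = z² + 10z + 29.
The resulting polynomial has degree 3 and real coefficients as required.

p(z) = z^3 + 3·z^2 -41·z -203.


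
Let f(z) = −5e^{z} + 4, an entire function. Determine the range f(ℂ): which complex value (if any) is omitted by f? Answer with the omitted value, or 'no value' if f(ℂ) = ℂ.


Little Picard bounds the complement of f(ℂ) to at most one point.
e^{z} is never zero on ℂ, so -5·e^{z} takes every value in ℂ ∖ {0}. Adding 4 shifts the range to ℂ ∖ {4}. Thus f omits exactly the value 4.

Omitted value: 4.


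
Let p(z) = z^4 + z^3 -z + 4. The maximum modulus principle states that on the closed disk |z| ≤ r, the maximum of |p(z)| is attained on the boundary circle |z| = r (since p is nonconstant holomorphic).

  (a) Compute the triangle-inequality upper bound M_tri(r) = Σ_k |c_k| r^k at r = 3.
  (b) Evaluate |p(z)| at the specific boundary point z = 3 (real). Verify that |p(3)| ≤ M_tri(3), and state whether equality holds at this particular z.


Coefficients: c_0 = 4, c_1 = -1, c_2 = 0, c_3 = 1, c_4 = 1. Radius r = 3.
Part (a). Triangle bound: M_tri(r) = Σ_k |c_k| r^k
  = |4|·3^0 + |-1|·3^1 + |0|·3^2 + |1|·3^3 + |1|·3^4
  = 4 + 3 + 0 + 27 + 81 = 115.
This bounds M(r) := max_{|z|=r} |p(z)| from above; equality holds iff all terms c_k z^k can be made to align in phase at a single z on |z|=r.
Part (b). At z = 3 (real, on the circle |z| = r):
  p(3) = (4)·3^0 + (-1)·3^1 + (0)·3^2 + (1)·3^3 + (1)·3^4 = 109.
  |p(3)| = 109.
Check: |p(3)| = 109 ≤ 115 = M_tri(3). ✓ Equality does not hold at z = 3 (the coefficients have mixed signs, so the terms do not all align in phase there).

M_tri(3) = 115; |p(3)| = 109; equality at z=3: no.
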